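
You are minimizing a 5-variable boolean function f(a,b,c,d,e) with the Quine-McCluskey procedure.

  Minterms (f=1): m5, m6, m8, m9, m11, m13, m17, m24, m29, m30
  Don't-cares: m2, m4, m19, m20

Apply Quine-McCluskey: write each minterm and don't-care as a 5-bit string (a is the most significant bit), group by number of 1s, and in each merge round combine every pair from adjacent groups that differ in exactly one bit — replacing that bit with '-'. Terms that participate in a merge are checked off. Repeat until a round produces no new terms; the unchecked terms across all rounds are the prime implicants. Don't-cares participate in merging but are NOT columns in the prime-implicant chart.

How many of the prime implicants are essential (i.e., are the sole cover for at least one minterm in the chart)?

size-2^0 implicants → 00010(✓)  00100(✓)  00101(✓)  00110(✓)  01000(✓)  01001(✓)  01011(✓)  01101(✓)  10001(✓)  10011(✓)  10100(✓)  11000(✓)  11101(✓)  11110
size-2^1 implicants → -0100  -1000  -1101  0-101  00-10  001-0  0010-  01-01  010-1  0100-  100-1
Unchecked terms (primes): -0100, -1000, -1101, 0-101, 00-10, 001-0, 0010-, 01-01, 010-1, 0100-, 100-1, 11110
Minterm coverage:
  m5 ⊆ 0-101,0010-
  m6 ⊆ 00-10,001-0
  m8 ⊆ -1000,0100-
  m9 ⊆ 01-01,010-1,0100-
  m11 ⊆ 010-1 [E]
  m13 ⊆ -1101,0-101,01-01
  m17 ⊆ 100-1 [E]
  m24 ⊆ -1000 [E]
  m29 ⊆ -1101 [E]
  m30 ⊆ 11110 [E]
E = {-1000, -1101, 010-1, 100-1, 11110}

5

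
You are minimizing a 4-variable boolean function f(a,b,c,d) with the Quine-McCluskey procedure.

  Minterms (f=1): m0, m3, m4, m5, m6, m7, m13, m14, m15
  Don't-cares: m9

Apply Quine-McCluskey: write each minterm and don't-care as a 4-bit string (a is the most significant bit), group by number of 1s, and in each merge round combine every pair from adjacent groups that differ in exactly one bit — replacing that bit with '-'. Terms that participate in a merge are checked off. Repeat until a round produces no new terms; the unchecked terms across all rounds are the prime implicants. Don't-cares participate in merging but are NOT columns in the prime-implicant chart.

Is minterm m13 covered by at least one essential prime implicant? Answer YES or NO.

NO

Round 0: 0000✓ 0011✓ 0100✓ 0101✓ 0110✓ 0111✓ 1001✓ 1101✓ 1110✓ 1111✓
Round 1: -101✓ -110✓ -111✓ 0-00 0-11 01-0✓ 01-1✓ 010-✓ 011-✓ 1-01 11-1✓ 111-✓
Round 2: -1-1 -11- 01--
PIs = {-1-1, -11-, 0-00, 0-11, 01--, 1-01}
Coverage chart:
  m0: 0-00 ←essential
  m3: 0-11 ←essential
  m4: 0-00,01--
  m5: -1-1,01--
  m6: -11-,01--
  m7: -1-1,-11-,0-11,01--
  m13: -1-1,1-01
  m14: -11- ←essential
  m15: -1-1,-11-
Essential: -11-, 0-00, 0-11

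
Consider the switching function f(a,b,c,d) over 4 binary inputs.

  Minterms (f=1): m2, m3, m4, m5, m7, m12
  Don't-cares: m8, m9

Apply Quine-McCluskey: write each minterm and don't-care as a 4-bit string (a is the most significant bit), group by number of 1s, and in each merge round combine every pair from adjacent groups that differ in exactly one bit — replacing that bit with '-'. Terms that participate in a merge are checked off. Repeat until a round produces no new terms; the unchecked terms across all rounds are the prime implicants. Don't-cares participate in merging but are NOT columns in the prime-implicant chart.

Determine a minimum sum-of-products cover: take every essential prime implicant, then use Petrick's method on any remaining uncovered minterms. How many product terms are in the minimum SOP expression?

3

size-2^0 implicants → 0010(✓)  0011(✓)  0100(✓)  0101(✓)  0111(✓)  1000(✓)  1001(✓)  1100(✓)
size-2^1 implicants → -100  0-11  001-  01-1  010-  1-00  100-
Unchecked terms (primes): -100, 0-11, 001-, 01-1, 010-, 1-00, 100-
Minterm coverage:
  m2 ⊆ 001- [E]
  m3 ⊆ 0-11,001-
  m4 ⊆ -100,010-
  m5 ⊆ 01-1,010-
  m7 ⊆ 0-11,01-1
  m12 ⊆ -100,1-00
E = {001-}
Petrick residual → -100, 01-1
Cover = bc'd' + a'b'c + a'bd  |cover|=3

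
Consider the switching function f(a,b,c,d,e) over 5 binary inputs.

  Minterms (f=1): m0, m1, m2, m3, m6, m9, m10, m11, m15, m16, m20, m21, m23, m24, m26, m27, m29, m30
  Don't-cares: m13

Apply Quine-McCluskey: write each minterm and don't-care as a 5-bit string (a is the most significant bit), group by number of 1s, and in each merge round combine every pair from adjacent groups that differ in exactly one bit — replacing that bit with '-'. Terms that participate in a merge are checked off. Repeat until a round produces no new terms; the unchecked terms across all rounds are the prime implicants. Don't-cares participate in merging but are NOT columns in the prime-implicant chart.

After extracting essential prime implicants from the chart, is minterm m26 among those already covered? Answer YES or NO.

YES

[col 0] 00000*, 00001*, 00010*, 00011*, 00110*, 01001*, 01010*, 01011*, 01101*, 01111*, 10000*, 10100*, 10101*, 10111*, 11000*, 11010*, 11011*, 11101*, 11110*
[col 1] -0000, -1010*, -1011*, -1101, 0-001*, 0-010*, 0-011*, 00-10, 000-0*, 000-1*, 0000-*, 0001-*, 01-01*, 01-11*, 010-1*, 0101-*, 011-1*, 1-000, 1-101, 10-00, 101-1, 1010-, 11-10, 110-0, 1101-*
[col 2] -101-, 0-0-1, 0-01-, 000--, 01--1
Prime implicants: -0000, -101-, -1101, 0-0-1, 0-01-, 00-10, 000--, 01--1, 1-000, 1-101, 10-00, 101-1, 1010-, 11-10, 110-0
PI chart (minterm → PIs covering it):
  0 | -0000,000--
  1 | 0-0-1,000--
  2 | 0-01-,00-10,000--
  3 | 0-0-1,0-01-,000--
  6 | 00-10  (sole → essential)
  9 | 0-0-1,01--1
  10 | -101-,0-01-
  11 | -101-,0-0-1,0-01-,01--1
  15 | 01--1  (sole → essential)
  16 | -0000,1-000,10-00
  20 | 10-00,1010-
  21 | 1-101,101-1,1010-
  23 | 101-1  (sole → essential)
  24 | 1-000,110-0
  26 | -101-,11-10,110-0
  27 | -101-  (sole → essential)
  29 | -1101,1-101
  30 | 11-10  (sole → essential)
Essential prime implicants: -101-, 00-10, 01--1, 101-1, 11-10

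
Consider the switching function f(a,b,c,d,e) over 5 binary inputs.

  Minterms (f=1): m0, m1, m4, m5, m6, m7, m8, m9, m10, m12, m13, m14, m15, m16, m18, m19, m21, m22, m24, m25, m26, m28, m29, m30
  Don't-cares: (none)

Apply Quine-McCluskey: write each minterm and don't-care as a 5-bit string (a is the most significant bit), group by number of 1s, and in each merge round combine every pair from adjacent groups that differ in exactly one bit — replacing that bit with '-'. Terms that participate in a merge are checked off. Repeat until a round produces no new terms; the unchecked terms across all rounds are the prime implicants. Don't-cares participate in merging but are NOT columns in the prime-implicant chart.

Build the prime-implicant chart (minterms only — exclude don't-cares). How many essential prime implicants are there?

[col 0] 00000*, 00001*, 00100*, 00101*, 00110*, 00111*, 01000*, 01001*, 01010*, 01100*, 01101*, 01110*, 01111*, 10000*, 10010*, 10011*, 10101*, 10110*, 11000*, 11001*, 11010*, 11100*, 11101*, 11110*
[col 1] -0000*, -0101*, -0110*, -1000*, -1001*, -1010*, -1100*, -1101*, -1110*, 0-000*, 0-001*, 0-100*, 0-101*, 0-110*, 0-111*, 00-00*, 00-01*, 0000-*, 001-0*, 001-1*, 0010-*, 0011-*, 01-00*, 01-01*, 01-10*, 010-0*, 0100-*, 011-0*, 011-1*, 0110-*, 0111-*, 1-000*, 1-010*, 1-101*, 1-110*, 10-10*, 100-0*, 1001-, 11-00*, 11-01*, 11-10*, 110-0*, 1100-*, 111-0*, 1110-*
[col 2] --000, --101, --110, -1-00*, -1-01*, -1-10*, -10-0*, -100-*, -11-0*, -110-*, 0--00*, 0--01*, 0-00-*, 0-1-0*, 0-1-1*, 0-10-*, 0-11-*, 00-0-*, 001--*, 01--0*, 01-0-*, 011--*, 1--10, 1-0-0, 11--0*, 11-0-*
[col 3] -1--0, -1-0-, 0--0-, 0-1--
Prime implicants: --000, --101, --110, -1--0, -1-0-, 0--0-, 0-1--, 1--10, 1-0-0, 1001-
PI chart (minterm → PIs covering it):
  0 | --000,0--0-
  1 | 0--0-  (sole → essential)
  4 | 0--0-,0-1--
  5 | --101,0--0-,0-1--
  6 | --110,0-1--
  7 | 0-1--  (sole → essential)
  8 | --000,-1--0,-1-0-,0--0-
  9 | -1-0-,0--0-
  10 | -1--0  (sole → essential)
  12 | -1--0,-1-0-,0--0-,0-1--
  13 | --101,-1-0-,0--0-,0-1--
  14 | --110,-1--0,0-1--
  15 | 0-1--  (sole → essential)
  16 | --000,1-0-0
  18 | 1--10,1-0-0,1001-
  19 | 1001-  (sole → essential)
  21 | --101  (sole → essential)
  22 | --110,1--10
  24 | --000,-1--0,-1-0-,1-0-0
  25 | -1-0-  (sole → essential)
  26 | -1--0,1--10,1-0-0
  28 | -1--0,-1-0-
  29 | --101,-1-0-
  30 | --110,-1--0,1--10
Essential prime implicants: --101, -1--0, -1-0-, 0--0-, 0-1--, 1001-

6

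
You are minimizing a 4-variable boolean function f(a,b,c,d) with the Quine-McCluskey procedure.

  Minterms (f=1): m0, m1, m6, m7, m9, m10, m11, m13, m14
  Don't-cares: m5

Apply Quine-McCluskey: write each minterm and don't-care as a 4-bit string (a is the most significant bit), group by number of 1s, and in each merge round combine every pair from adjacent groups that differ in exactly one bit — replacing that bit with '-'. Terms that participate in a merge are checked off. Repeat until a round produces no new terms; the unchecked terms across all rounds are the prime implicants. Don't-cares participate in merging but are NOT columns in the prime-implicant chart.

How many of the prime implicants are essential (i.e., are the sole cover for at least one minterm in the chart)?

size-2^0 implicants → 0000(✓)  0001(✓)  0101(✓)  0110(✓)  0111(✓)  1001(✓)  1010(✓)  1011(✓)  1101(✓)  1110(✓)
size-2^1 implicants → -001(✓)  -101(✓)  -110  0-01(✓)  000-  01-1  011-  1-01(✓)  1-10  10-1  101-
size-2^2 implicants → --01
Unchecked terms (primes): --01, -110, 000-, 01-1, 011-, 1-10, 10-1, 101-
Minterm coverage:
  m0 ⊆ 000- [E]
  m1 ⊆ --01,000-
  m6 ⊆ -110,011-
  m7 ⊆ 01-1,011-
  m9 ⊆ --01,10-1
  m10 ⊆ 1-10,101-
  m11 ⊆ 10-1,101-
  m13 ⊆ --01 [E]
  m14 ⊆ -110,1-10
E = {--01, 000-}

2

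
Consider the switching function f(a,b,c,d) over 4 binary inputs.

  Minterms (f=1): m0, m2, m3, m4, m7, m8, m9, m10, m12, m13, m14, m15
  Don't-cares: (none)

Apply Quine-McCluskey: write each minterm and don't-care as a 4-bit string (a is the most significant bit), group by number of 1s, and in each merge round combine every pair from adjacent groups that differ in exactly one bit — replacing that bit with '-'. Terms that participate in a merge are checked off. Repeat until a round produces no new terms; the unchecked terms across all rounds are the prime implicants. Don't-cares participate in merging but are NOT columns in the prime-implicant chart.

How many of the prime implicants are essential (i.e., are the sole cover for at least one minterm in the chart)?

2

Round 0: 0000✓ 0010✓ 0011✓ 0100✓ 0111✓ 1000✓ 1001✓ 1010✓ 1100✓ 1101✓ 1110✓ 1111✓
Round 1: -000✓ -010✓ -100✓ -111 0-00✓ 0-11 00-0✓ 001- 1-00✓ 1-01✓ 1-10✓ 10-0✓ 100-✓ 11-0✓ 11-1✓ 110-✓ 111-✓
Round 2: --00 -0-0 1--0 1-0- 11--
PIs = {--00, -0-0, -111, 0-11, 001-, 1--0, 1-0-, 11--}
Coverage chart:
  m0: --00,-0-0
  m2: -0-0,001-
  m3: 0-11,001-
  m4: --00 ←essential
  m7: -111,0-11
  m8: --00,-0-0,1--0,1-0-
  m9: 1-0- ←essential
  m10: -0-0,1--0
  m12: --00,1--0,1-0-,11--
  m13: 1-0-,11--
  m14: 1--0,11--
  m15: -111,11--
Essential: --00, 1-0-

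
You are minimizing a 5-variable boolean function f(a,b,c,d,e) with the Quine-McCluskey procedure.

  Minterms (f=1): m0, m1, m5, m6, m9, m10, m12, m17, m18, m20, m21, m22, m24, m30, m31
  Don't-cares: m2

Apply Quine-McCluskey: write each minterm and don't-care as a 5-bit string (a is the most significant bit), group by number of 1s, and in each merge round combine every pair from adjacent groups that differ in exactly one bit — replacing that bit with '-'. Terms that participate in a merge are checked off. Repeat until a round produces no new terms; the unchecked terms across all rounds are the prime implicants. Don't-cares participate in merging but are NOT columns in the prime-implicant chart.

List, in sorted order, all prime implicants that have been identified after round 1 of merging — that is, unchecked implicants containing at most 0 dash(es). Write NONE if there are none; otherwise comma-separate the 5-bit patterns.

01100, 11000

size-2^0 implicants → 00000(✓)  00001(✓)  00010(✓)  00101(✓)  00110(✓)  01001(✓)  01010(✓)  01100  10001(✓)  10010(✓)  10100(✓)  10101(✓)  10110(✓)  11000  11110(✓)  11111(✓)
size-2^1 implicants → -0001(✓)  -0010(✓)  -0101(✓)  -0110(✓)  0-001  0-010  00-01(✓)  00-10(✓)  000-0  0000-  1-110  10-01(✓)  10-10(✓)  101-0  1010-  1111-
size-2^2 implicants → -0-01  -0-10
Unchecked terms (primes): -0-01, -0-10, 0-001, 0-010, 000-0, 0000-, 01100, 1-110, 101-0, 1010-, 11000, 1111-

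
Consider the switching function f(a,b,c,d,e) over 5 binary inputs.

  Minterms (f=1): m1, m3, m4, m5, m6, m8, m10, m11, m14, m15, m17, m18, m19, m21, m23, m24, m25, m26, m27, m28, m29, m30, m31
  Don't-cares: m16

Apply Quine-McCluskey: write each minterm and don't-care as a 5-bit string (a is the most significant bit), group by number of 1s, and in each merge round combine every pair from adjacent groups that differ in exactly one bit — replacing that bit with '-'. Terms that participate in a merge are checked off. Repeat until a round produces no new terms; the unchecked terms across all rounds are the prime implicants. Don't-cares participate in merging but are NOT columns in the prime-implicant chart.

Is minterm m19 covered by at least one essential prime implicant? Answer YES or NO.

YES

Round 0: 00001✓ 00011✓ 00100✓ 00101✓ 00110✓ 01000✓ 01010✓ 01011✓ 01110✓ 01111✓ 10000✓ 10001✓ 10010✓ 10011✓ 10101✓ 10111✓ 11000✓ 11001✓ 11010✓ 11011✓ 11100✓ 11101✓ 11110✓ 11111✓
Round 1: -0001✓ -0011✓ -0101✓ -1000✓ -1010✓ -1011✓ -1110✓ -1111✓ 0-011✓ 0-110 00-01✓ 000-1✓ 001-0 0010- 01-10✓ 01-11✓ 010-0✓ 0101-✓ 0111-✓ 1-000✓ 1-001✓ 1-010✓ 1-011✓ 1-101✓ 1-111✓ 10-01✓ 10-11✓ 100-0✓ 100-1✓ 1000-✓ 1001-✓ 101-1✓ 11-00✓ 11-01✓ 11-10✓ 11-11✓ 110-0✓ 110-1✓ 1100-✓ 1101-✓ 111-0✓ 111-1✓ 1110-✓ 1111-✓
Round 2: --011 -0-01 -00-1 -1-10✓ -1-11✓ -10-0 -101-✓ -111-✓ 01-1-✓ 1--01✓ 1--11✓ 1-0-0✓ 1-0-1✓ 1-00-✓ 1-01-✓ 1-1-1✓ 10--1✓ 100--✓ 11--0✓ 11--1✓ 11-0-✓ 11-1-✓ 110--✓ 111--✓
Round 3: -1-1- 1---1 1-0-- 11---
PIs = {--011, -0-01, -00-1, -1-1-, -10-0, 0-110, 001-0, 0010-, 1---1, 1-0--, 11---}
Coverage chart:
  m1: -0-01,-00-1
  m3: --011,-00-1
  m4: 001-0,0010-
  m5: -0-01,0010-
  m6: 0-110,001-0
  m8: -10-0 ←essential
  m10: -1-1-,-10-0
  m11: --011,-1-1-
  m14: -1-1-,0-110
  m15: -1-1- ←essential
  m17: -0-01,-00-1,1---1,1-0--
  m18: 1-0-- ←essential
  m19: --011,-00-1,1---1,1-0--
  m21: -0-01,1---1
  m23: 1---1 ←essential
  m24: -10-0,1-0--,11---
  m25: 1---1,1-0--,11---
  m26: -1-1-,-10-0,1-0--,11---
  m27: --011,-1-1-,1---1,1-0--,11---
  m28: 11--- ←essential
  m29: 1---1,11---
  m30: -1-1-,11---
  m31: -1-1-,1---1,11---
Essential: -1-1-, -10-0, 1---1, 1-0--, 11---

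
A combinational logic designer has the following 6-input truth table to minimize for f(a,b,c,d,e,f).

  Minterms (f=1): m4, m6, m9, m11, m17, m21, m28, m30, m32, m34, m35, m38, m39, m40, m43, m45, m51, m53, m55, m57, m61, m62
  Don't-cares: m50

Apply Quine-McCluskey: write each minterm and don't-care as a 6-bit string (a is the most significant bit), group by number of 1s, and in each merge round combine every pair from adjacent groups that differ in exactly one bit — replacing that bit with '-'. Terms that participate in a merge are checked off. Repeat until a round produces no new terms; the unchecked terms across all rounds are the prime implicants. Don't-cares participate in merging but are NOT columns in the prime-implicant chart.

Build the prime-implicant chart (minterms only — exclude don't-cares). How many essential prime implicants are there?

size-2^0 implicants → 000100(✓)  000110(✓)  001001(✓)  001011(✓)  010001(✓)  010101(✓)  011100(✓)  011110(✓)  100000(✓)  100010(✓)  100011(✓)  100110(✓)  100111(✓)  101000(✓)  101011(✓)  101101(✓)  110010(✓)  110011(✓)  110101(✓)  110111(✓)  111001(✓)  111101(✓)  111110(✓)
size-2^1 implicants → -00110  -01011  -10101  -11110  0001-0  0010-1  010-01  0111-0  1-0010(✓)  1-0011(✓)  1-0111(✓)  1-1101  10-000  10-011  100-10(✓)  100-11(✓)  1000-0  10001-(✓)  10011-(✓)  11-101  110-11(✓)  11001-(✓)  1101-1  111-01
size-2^2 implicants → 1-0-11  1-001-  100-1-
Unchecked terms (primes): -00110, -01011, -10101, -11110, 0001-0, 0010-1, 010-01, 0111-0, 1-0-11, 1-001-, 1-1101, 10-000, 10-011, 100-1-, 1000-0, 11-101, 1101-1, 111-01
Minterm coverage:
  m4 ⊆ 0001-0 [E]
  m6 ⊆ -00110,0001-0
  m9 ⊆ 0010-1 [E]
  m11 ⊆ -01011,0010-1
  m17 ⊆ 010-01 [E]
  m21 ⊆ -10101,010-01
  m28 ⊆ 0111-0 [E]
  m30 ⊆ -11110,0111-0
  m32 ⊆ 10-000,1000-0
  m34 ⊆ 1-001-,100-1-,1000-0
  m35 ⊆ 1-0-11,1-001-,10-011,100-1-
  m38 ⊆ -00110,100-1-
  m39 ⊆ 1-0-11,100-1-
  m40 ⊆ 10-000 [E]
  m43 ⊆ -01011,10-011
  m45 ⊆ 1-1101 [E]
  m51 ⊆ 1-0-11,1-001-
  m53 ⊆ -10101,11-101,1101-1
  m55 ⊆ 1-0-11,1101-1
  m57 ⊆ 111-01 [E]
  m61 ⊆ 1-1101,11-101,111-01
  m62 ⊆ -11110 [E]
E = {-11110, 0001-0, 0010-1, 010-01, 0111-0, 1-1101, 10-000, 111-01}

8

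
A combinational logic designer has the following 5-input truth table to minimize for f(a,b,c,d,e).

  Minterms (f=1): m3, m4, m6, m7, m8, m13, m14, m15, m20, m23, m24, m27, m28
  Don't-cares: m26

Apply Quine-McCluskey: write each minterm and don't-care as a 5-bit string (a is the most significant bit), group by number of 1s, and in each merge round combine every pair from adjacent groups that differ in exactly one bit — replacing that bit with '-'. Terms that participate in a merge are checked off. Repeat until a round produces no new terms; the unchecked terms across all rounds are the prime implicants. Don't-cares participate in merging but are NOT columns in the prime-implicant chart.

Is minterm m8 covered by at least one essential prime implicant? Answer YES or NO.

YES

Round 0: 00011✓ 00100✓ 00110✓ 00111✓ 01000✓ 01101✓ 01110✓ 01111✓ 10100✓ 10111✓ 11000✓ 11010✓ 11011✓ 11100✓
Round 1: -0100 -0111 -1000 0-110✓ 0-111✓ 00-11 001-0 0011-✓ 011-1 0111-✓ 1-100 11-00 110-0 1101-
Round 2: 0-11-
PIs = {-0100, -0111, -1000, 0-11-, 00-11, 001-0, 011-1, 1-100, 11-00, 110-0, 1101-}
Coverage chart:
  m3: 00-11 ←essential
  m4: -0100,001-0
  m6: 0-11-,001-0
  m7: -0111,0-11-,00-11
  m8: -1000 ←essential
  m13: 011-1 ←essential
  m14: 0-11- ←essential
  m15: 0-11-,011-1
  m20: -0100,1-100
  m23: -0111 ←essential
  m24: -1000,11-00,110-0
  m27: 1101- ←essential
  m28: 1-100,11-00
Essential: -0111, -1000, 0-11-, 00-11, 011-1, 1101-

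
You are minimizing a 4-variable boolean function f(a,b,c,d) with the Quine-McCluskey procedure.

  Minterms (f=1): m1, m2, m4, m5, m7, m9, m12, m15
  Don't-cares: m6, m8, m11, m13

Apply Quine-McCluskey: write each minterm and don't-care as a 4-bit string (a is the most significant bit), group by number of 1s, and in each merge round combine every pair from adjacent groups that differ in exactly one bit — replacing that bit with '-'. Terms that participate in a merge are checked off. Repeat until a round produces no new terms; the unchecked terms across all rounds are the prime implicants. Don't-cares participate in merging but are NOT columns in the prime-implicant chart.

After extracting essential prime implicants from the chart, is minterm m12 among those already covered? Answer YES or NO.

size-2^0 implicants → 0001(✓)  0010(✓)  0100(✓)  0101(✓)  0110(✓)  0111(✓)  1000(✓)  1001(✓)  1011(✓)  1100(✓)  1101(✓)  1111(✓)
size-2^1 implicants → -001(✓)  -100(✓)  -101(✓)  -111(✓)  0-01(✓)  0-10  01-0(✓)  01-1(✓)  010-(✓)  011-(✓)  1-00(✓)  1-01(✓)  1-11(✓)  10-1(✓)  100-(✓)  11-1(✓)  110-(✓)
size-2^2 implicants → --01  -1-1  -10-  01--  1--1  1-0-
Unchecked terms (primes): --01, -1-1, -10-, 0-10, 01--, 1--1, 1-0-
Minterm coverage:
  m1 ⊆ --01 [E]
  m2 ⊆ 0-10 [E]
  m4 ⊆ -10-,01--
  m5 ⊆ --01,-1-1,-10-,01--
  m7 ⊆ -1-1,01--
  m9 ⊆ --01,1--1,1-0-
  m12 ⊆ -10-,1-0-
  m15 ⊆ -1-1,1--1
E = {--01, 0-10}

NO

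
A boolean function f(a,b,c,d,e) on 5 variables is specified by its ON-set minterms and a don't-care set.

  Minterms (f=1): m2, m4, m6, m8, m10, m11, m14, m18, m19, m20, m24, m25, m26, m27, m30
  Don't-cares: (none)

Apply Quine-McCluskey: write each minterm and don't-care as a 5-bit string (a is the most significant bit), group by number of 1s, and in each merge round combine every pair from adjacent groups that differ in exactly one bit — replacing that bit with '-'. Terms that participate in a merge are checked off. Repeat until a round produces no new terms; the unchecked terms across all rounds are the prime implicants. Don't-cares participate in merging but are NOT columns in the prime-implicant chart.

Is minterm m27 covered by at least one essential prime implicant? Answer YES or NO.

YES

size-2^0 implicants → 00010(✓)  00100(✓)  00110(✓)  01000(✓)  01010(✓)  01011(✓)  01110(✓)  10010(✓)  10011(✓)  10100(✓)  11000(✓)  11001(✓)  11010(✓)  11011(✓)  11110(✓)
size-2^1 implicants → -0010(✓)  -0100  -1000(✓)  -1010(✓)  -1011(✓)  -1110(✓)  0-010(✓)  0-110(✓)  00-10(✓)  001-0  01-10(✓)  010-0(✓)  0101-(✓)  1-010(✓)  1-011(✓)  1001-(✓)  11-10(✓)  110-0(✓)  110-1(✓)  1100-(✓)  1101-(✓)
size-2^2 implicants → --010  -1-10  -10-0  -101-  0--10  1-01-  110--
Unchecked terms (primes): --010, -0100, -1-10, -10-0, -101-, 0--10, 001-0, 1-01-, 110--
Minterm coverage:
  m2 ⊆ --010,0--10
  m4 ⊆ -0100,001-0
  m6 ⊆ 0--10,001-0
  m8 ⊆ -10-0 [E]
  m10 ⊆ --010,-1-10,-10-0,-101-,0--10
  m11 ⊆ -101- [E]
  m14 ⊆ -1-10,0--10
  m18 ⊆ --010,1-01-
  m19 ⊆ 1-01- [E]
  m20 ⊆ -0100 [E]
  m24 ⊆ -10-0,110--
  m25 ⊆ 110-- [E]
  m26 ⊆ --010,-1-10,-10-0,-101-,1-01-,110--
  m27 ⊆ -101-,1-01-,110--
  m30 ⊆ -1-10 [E]
E = {-0100, -1-10, -10-0, -101-, 1-01-, 110--}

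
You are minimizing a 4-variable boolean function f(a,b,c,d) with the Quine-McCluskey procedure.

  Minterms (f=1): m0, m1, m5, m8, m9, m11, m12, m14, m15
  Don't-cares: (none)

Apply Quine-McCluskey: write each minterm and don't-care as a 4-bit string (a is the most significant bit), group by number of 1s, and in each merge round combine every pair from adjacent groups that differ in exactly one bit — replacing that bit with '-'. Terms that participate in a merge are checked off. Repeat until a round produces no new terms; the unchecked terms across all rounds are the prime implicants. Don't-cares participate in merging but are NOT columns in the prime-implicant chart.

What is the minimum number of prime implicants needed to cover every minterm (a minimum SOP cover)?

4

size-2^0 implicants → 0000(✓)  0001(✓)  0101(✓)  1000(✓)  1001(✓)  1011(✓)  1100(✓)  1110(✓)  1111(✓)
size-2^1 implicants → -000(✓)  -001(✓)  0-01  000-(✓)  1-00  1-11  10-1  100-(✓)  11-0  111-
size-2^2 implicants → -00-
Unchecked terms (primes): -00-, 0-01, 1-00, 1-11, 10-1, 11-0, 111-
Minterm coverage:
  m0 ⊆ -00- [E]
  m1 ⊆ -00-,0-01
  m5 ⊆ 0-01 [E]
  m8 ⊆ -00-,1-00
  m9 ⊆ -00-,10-1
  m11 ⊆ 1-11,10-1
  m12 ⊆ 1-00,11-0
  m14 ⊆ 11-0,111-
  m15 ⊆ 1-11,111-
E = {-00-, 0-01}
Petrick residual → 1-11, 11-0
Cover = b'c' + a'c'd + acd + abd'  |cover|=4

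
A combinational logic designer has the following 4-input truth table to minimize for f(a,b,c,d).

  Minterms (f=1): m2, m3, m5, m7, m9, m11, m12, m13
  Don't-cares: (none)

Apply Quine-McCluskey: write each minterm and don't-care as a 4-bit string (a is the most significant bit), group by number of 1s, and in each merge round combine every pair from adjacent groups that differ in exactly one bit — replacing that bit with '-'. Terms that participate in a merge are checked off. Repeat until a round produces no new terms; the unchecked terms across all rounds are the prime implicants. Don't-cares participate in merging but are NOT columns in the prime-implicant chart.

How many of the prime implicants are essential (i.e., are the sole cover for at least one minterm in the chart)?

size-2^0 implicants → 0010(✓)  0011(✓)  0101(✓)  0111(✓)  1001(✓)  1011(✓)  1100(✓)  1101(✓)
size-2^1 implicants → -011  -101  0-11  001-  01-1  1-01  10-1  110-
Unchecked terms (primes): -011, -101, 0-11, 001-, 01-1, 1-01, 10-1, 110-
Minterm coverage:
  m2 ⊆ 001- [E]
  m3 ⊆ -011,0-11,001-
  m5 ⊆ -101,01-1
  m7 ⊆ 0-11,01-1
  m9 ⊆ 1-01,10-1
  m11 ⊆ -011,10-1
  m12 ⊆ 110- [E]
  m13 ⊆ -101,1-01,110-
E = {001-, 110-}

2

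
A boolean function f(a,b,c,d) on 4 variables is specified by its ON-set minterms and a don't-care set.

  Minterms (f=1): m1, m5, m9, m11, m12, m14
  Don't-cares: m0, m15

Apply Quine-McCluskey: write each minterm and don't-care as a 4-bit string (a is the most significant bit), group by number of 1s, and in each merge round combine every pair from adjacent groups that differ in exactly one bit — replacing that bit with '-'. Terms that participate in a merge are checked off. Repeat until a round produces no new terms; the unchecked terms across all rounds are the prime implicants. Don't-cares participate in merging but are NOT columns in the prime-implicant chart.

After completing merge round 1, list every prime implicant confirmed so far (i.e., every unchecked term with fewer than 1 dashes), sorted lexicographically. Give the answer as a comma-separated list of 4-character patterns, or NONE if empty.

NONE

[col 0] 0000*, 0001*, 0101*, 1001*, 1011*, 1100*, 1110*, 1111*
[col 1] -001, 0-01, 000-, 1-11, 10-1, 11-0, 111-
Prime implicants: -001, 0-01, 000-, 1-11, 10-1, 11-0, 111-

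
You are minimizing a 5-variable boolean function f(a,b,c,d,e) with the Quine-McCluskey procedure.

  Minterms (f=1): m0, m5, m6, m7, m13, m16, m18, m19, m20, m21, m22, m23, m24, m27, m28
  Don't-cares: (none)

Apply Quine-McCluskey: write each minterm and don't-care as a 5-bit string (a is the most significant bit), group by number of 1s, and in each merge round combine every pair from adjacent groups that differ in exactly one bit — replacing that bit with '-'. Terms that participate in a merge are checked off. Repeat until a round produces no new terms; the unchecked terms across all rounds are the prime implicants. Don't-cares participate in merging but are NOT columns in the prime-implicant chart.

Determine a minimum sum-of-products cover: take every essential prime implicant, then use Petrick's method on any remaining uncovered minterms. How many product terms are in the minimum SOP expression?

7

Round 0: 00000✓ 00101✓ 00110✓ 00111✓ 01101✓ 10000✓ 10010✓ 10011✓ 10100✓ 10101✓ 10110✓ 10111✓ 11000✓ 11011✓ 11100✓
Round 1: -0000 -0101✓ -0110✓ -0111✓ 0-101 001-1✓ 0011-✓ 1-000✓ 1-011 1-100✓ 10-00✓ 10-10✓ 10-11✓ 100-0✓ 1001-✓ 101-0✓ 101-1✓ 1010-✓ 1011-✓ 11-00✓
Round 2: -01-1 -011- 1--00 10--0 10-1- 101--
PIs = {-0000, -01-1, -011-, 0-101, 1--00, 1-011, 10--0, 10-1-, 101--}
Coverage chart:
  m0: -0000 ←essential
  m5: -01-1,0-101
  m6: -011- ←essential
  m7: -01-1,-011-
  m13: 0-101 ←essential
  m16: -0000,1--00,10--0
  m18: 10--0,10-1-
  m19: 1-011,10-1-
  m20: 1--00,10--0,101--
  m21: -01-1,101--
  m22: -011-,10--0,10-1-,101--
  m23: -01-1,-011-,10-1-,101--
  m24: 1--00 ←essential
  m27: 1-011 ←essential
  m28: 1--00 ←essential
Essential: -0000, -011-, 0-101, 1--00, 1-011
Petrick residual → -01-1, 10--0
Min cover (7 terms): b'c'd'e' + b'ce + b'cd + a'cd'e + ad'e' + ac'de + ab'e'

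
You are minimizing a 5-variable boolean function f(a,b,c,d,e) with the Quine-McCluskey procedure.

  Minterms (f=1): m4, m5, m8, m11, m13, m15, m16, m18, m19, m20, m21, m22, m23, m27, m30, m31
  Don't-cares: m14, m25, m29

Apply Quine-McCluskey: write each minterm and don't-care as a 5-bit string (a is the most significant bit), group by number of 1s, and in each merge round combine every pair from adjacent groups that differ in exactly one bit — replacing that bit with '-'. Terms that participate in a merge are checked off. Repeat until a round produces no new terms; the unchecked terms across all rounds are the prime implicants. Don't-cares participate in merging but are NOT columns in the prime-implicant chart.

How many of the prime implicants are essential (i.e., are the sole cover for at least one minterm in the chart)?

size-2^0 implicants → 00100(✓)  00101(✓)  01000  01011(✓)  01101(✓)  01110(✓)  01111(✓)  10000(✓)  10010(✓)  10011(✓)  10100(✓)  10101(✓)  10110(✓)  10111(✓)  11001(✓)  11011(✓)  11101(✓)  11110(✓)  11111(✓)
size-2^1 implicants → -0100(✓)  -0101(✓)  -1011(✓)  -1101(✓)  -1110(✓)  -1111(✓)  0-101(✓)  0010-(✓)  01-11(✓)  011-1(✓)  0111-(✓)  1-011(✓)  1-101(✓)  1-110(✓)  1-111(✓)  10-00(✓)  10-10(✓)  10-11(✓)  100-0(✓)  1001-(✓)  101-0(✓)  101-1(✓)  1010-(✓)  1011-(✓)  11-01(✓)  11-11(✓)  110-1(✓)  111-1(✓)  1111-(✓)
size-2^2 implicants → --101  -010-  -1-11  -11-1  -111-  1--11  1-1-1  1-11-  10--0  10-1-  101--  11--1
Unchecked terms (primes): --101, -010-, -1-11, -11-1, -111-, 01000, 1--11, 1-1-1, 1-11-, 10--0, 10-1-, 101--, 11--1
Minterm coverage:
  m4 ⊆ -010- [E]
  m5 ⊆ --101,-010-
  m8 ⊆ 01000 [E]
  m11 ⊆ -1-11 [E]
  m13 ⊆ --101,-11-1
  m15 ⊆ -1-11,-11-1,-111-
  m16 ⊆ 10--0 [E]
  m18 ⊆ 10--0,10-1-
  m19 ⊆ 1--11,10-1-
  m20 ⊆ -010-,10--0,101--
  m21 ⊆ --101,-010-,1-1-1,101--
  m22 ⊆ 1-11-,10--0,10-1-,101--
  m23 ⊆ 1--11,1-1-1,1-11-,10-1-,101--
  m27 ⊆ -1-11,1--11,11--1
  m30 ⊆ -111-,1-11-
  m31 ⊆ -1-11,-11-1,-111-,1--11,1-1-1,1-11-,11--1
E = {-010-, -1-11, 01000, 10--0}

4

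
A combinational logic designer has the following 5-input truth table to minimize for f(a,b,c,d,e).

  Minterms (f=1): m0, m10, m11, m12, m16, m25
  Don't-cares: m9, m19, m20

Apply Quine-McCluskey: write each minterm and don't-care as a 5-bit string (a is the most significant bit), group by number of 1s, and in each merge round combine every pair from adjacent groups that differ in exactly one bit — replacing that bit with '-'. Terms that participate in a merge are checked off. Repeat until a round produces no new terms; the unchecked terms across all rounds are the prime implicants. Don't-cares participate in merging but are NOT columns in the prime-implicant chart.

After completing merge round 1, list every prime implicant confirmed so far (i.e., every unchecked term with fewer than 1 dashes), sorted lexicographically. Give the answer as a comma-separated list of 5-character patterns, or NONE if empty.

01100, 10011

size-2^0 implicants → 00000(✓)  01001(✓)  01010(✓)  01011(✓)  01100  10000(✓)  10011  10100(✓)  11001(✓)
size-2^1 implicants → -0000  -1001  010-1  0101-  10-00
Unchecked terms (primes): -0000, -1001, 010-1, 0101-, 01100, 10-00, 10011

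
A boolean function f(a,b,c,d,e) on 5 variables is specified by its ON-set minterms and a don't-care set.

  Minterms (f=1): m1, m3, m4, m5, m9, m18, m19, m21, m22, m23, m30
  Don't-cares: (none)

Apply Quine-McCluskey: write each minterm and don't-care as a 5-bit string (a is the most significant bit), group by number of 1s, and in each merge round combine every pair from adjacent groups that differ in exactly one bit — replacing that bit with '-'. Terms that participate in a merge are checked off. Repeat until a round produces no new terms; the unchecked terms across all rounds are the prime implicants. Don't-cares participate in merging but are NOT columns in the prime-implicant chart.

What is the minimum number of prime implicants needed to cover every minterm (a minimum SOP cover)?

6

size-2^0 implicants → 00001(✓)  00011(✓)  00100(✓)  00101(✓)  01001(✓)  10010(✓)  10011(✓)  10101(✓)  10110(✓)  10111(✓)  11110(✓)
size-2^1 implicants → -0011  -0101  0-001  00-01  000-1  0010-  1-110  10-10(✓)  10-11(✓)  1001-(✓)  101-1  1011-(✓)
size-2^2 implicants → 10-1-
Unchecked terms (primes): -0011, -0101, 0-001, 00-01, 000-1, 0010-, 1-110, 10-1-, 101-1
Minterm coverage:
  m1 ⊆ 0-001,00-01,000-1
  m3 ⊆ -0011,000-1
  m4 ⊆ 0010- [E]
  m5 ⊆ -0101,00-01,0010-
  m9 ⊆ 0-001 [E]
  m18 ⊆ 10-1- [E]
  m19 ⊆ -0011,10-1-
  m21 ⊆ -0101,101-1
  m22 ⊆ 1-110,10-1-
  m23 ⊆ 10-1-,101-1
  m30 ⊆ 1-110 [E]
E = {0-001, 0010-, 1-110, 10-1-}
Petrick residual → -0011, -0101
Cover = b'c'de + b'cd'e + a'c'd'e + a'b'cd' + acde' + ab'd  |cover|=6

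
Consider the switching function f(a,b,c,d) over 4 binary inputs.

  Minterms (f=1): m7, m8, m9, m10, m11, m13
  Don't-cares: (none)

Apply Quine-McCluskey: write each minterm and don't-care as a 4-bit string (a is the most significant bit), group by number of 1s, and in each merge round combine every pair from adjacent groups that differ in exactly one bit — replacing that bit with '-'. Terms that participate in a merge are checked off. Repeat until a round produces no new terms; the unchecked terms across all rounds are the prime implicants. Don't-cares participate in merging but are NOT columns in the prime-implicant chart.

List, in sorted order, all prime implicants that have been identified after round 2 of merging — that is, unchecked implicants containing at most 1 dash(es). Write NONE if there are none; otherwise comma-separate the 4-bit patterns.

Round 0: 0111 1000✓ 1001✓ 1010✓ 1011✓ 1101✓
Round 1: 1-01 10-0✓ 10-1✓ 100-✓ 101-✓
Round 2: 10--
PIs = {0111, 1-01, 10--}

0111, 1-01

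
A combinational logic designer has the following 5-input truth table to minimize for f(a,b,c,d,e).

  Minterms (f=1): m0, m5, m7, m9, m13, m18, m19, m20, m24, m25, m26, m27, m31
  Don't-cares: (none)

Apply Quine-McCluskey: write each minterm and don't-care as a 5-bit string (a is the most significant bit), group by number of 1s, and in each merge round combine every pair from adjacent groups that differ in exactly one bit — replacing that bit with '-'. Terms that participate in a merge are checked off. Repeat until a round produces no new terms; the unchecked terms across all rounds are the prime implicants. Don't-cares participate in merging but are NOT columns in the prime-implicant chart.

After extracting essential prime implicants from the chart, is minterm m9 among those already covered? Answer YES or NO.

NO

size-2^0 implicants → 00000  00101(✓)  00111(✓)  01001(✓)  01101(✓)  10010(✓)  10011(✓)  10100  11000(✓)  11001(✓)  11010(✓)  11011(✓)  11111(✓)
size-2^1 implicants → -1001  0-101  001-1  01-01  1-010(✓)  1-011(✓)  1001-(✓)  11-11  110-0(✓)  110-1(✓)  1100-(✓)  1101-(✓)
size-2^2 implicants → 1-01-  110--
Unchecked terms (primes): -1001, 0-101, 00000, 001-1, 01-01, 1-01-, 10100, 11-11, 110--
Minterm coverage:
  m0 ⊆ 00000 [E]
  m5 ⊆ 0-101,001-1
  m7 ⊆ 001-1 [E]
  m9 ⊆ -1001,01-01
  m13 ⊆ 0-101,01-01
  m18 ⊆ 1-01- [E]
  m19 ⊆ 1-01- [E]
  m20 ⊆ 10100 [E]
  m24 ⊆ 110-- [E]
  m25 ⊆ -1001,110--
  m26 ⊆ 1-01-,110--
  m27 ⊆ 1-01-,11-11,110--
  m31 ⊆ 11-11 [E]
E = {00000, 001-1, 1-01-, 10100, 11-11, 110--}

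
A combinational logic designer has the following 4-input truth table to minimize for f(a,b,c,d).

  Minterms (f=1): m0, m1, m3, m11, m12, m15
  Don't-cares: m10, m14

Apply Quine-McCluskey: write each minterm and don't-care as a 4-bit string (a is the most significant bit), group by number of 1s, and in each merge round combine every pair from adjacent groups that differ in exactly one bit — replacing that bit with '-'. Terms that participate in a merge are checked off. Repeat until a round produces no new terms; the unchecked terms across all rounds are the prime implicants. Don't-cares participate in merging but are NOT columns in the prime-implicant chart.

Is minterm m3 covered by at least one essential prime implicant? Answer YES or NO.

[col 0] 0000*, 0001*, 0011*, 1010*, 1011*, 1100*, 1110*, 1111*
[col 1] -011, 00-1, 000-, 1-10*, 1-11*, 101-*, 11-0, 111-*
[col 2] 1-1-
Prime implicants: -011, 00-1, 000-, 1-1-, 11-0
PI chart (minterm → PIs covering it):
  0 | 000-  (sole → essential)
  1 | 00-1,000-
  3 | -011,00-1
  11 | -011,1-1-
  12 | 11-0  (sole → essential)
  15 | 1-1-  (sole → essential)
Essential prime implicants: 000-, 1-1-, 11-0

NO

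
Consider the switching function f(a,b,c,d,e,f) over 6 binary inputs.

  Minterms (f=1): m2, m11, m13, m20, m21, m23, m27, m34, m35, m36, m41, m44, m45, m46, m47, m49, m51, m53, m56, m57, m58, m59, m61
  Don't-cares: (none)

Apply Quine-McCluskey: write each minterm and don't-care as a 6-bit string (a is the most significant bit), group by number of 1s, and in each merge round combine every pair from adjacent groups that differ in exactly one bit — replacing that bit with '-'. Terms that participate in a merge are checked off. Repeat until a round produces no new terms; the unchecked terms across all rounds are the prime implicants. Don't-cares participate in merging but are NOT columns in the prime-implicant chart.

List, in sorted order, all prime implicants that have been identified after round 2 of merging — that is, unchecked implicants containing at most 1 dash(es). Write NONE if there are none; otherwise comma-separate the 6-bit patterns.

size-2^0 implicants → 000010(✓)  001011(✓)  001101(✓)  010100(✓)  010101(✓)  010111(✓)  011011(✓)  100010(✓)  100011(✓)  100100(✓)  101001(✓)  101100(✓)  101101(✓)  101110(✓)  101111(✓)  110001(✓)  110011(✓)  110101(✓)  111000(✓)  111001(✓)  111010(✓)  111011(✓)  111101(✓)
size-2^1 implicants → -00010  -01101  -10101  -11011  0-1011  0101-1  01010-  1-0011  1-1001(✓)  1-1101(✓)  10-100  10001-  101-01(✓)  1011-0(✓)  1011-1(✓)  10110-(✓)  10111-(✓)  11-001(✓)  11-011(✓)  11-101(✓)  110-01(✓)  1100-1(✓)  111-01(✓)  1110-0(✓)  1110-1(✓)  11100-(✓)  11101-(✓)
size-2^2 implicants → 1-1-01  1011--  11--01  11-0-1  1110--
Unchecked terms (primes): -00010, -01101, -10101, -11011, 0-1011, 0101-1, 01010-, 1-0011, 1-1-01, 10-100, 10001-, 1011--, 11--01, 11-0-1, 1110--

-00010, -01101, -10101, -11011, 0-1011, 0101-1, 01010-, 1-0011, 10-100, 10001-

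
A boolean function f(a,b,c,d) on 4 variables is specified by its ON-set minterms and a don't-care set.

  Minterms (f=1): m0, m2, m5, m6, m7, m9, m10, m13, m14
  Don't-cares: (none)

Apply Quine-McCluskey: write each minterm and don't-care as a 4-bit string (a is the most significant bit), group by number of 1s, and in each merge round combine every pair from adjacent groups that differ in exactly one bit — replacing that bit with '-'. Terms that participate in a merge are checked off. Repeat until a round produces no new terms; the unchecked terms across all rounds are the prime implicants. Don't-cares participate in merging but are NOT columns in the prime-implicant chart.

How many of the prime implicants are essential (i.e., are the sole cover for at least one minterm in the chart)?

size-2^0 implicants → 0000(✓)  0010(✓)  0101(✓)  0110(✓)  0111(✓)  1001(✓)  1010(✓)  1101(✓)  1110(✓)
size-2^1 implicants → -010(✓)  -101  -110(✓)  0-10(✓)  00-0  01-1  011-  1-01  1-10(✓)
size-2^2 implicants → --10
Unchecked terms (primes): --10, -101, 00-0, 01-1, 011-, 1-01
Minterm coverage:
  m0 ⊆ 00-0 [E]
  m2 ⊆ --10,00-0
  m5 ⊆ -101,01-1
  m6 ⊆ --10,011-
  m7 ⊆ 01-1,011-
  m9 ⊆ 1-01 [E]
  m10 ⊆ --10 [E]
  m13 ⊆ -101,1-01
  m14 ⊆ --10 [E]
E = {--10, 00-0, 1-01}

3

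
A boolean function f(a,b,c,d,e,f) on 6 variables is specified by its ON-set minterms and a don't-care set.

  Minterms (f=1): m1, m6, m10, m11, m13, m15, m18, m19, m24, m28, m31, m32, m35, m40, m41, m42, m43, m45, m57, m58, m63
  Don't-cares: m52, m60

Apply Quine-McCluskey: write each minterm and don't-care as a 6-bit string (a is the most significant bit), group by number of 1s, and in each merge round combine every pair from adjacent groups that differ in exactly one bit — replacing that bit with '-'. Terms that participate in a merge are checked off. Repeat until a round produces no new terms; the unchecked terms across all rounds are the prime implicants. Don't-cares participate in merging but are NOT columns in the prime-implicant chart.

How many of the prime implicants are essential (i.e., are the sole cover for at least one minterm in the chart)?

size-2^0 implicants → 000001  000110  001010(✓)  001011(✓)  001101(✓)  001111(✓)  010010(✓)  010011(✓)  011000(✓)  011100(✓)  011111(✓)  100000(✓)  100011(✓)  101000(✓)  101001(✓)  101010(✓)  101011(✓)  101101(✓)  110100(✓)  111001(✓)  111010(✓)  111100(✓)  111111(✓)
size-2^1 implicants → -01010(✓)  -01011(✓)  -01101  -11100  -11111  0-1111  001-11  00101-(✓)  0011-1  01001-  011-00  1-1001  1-1010  10-000  10-011  101-01  1010-0(✓)  1010-1(✓)  10100-(✓)  10101-(✓)  11-100
size-2^2 implicants → -0101-  1010--
Unchecked terms (primes): -0101-, -01101, -11100, -11111, 0-1111, 000001, 000110, 001-11, 0011-1, 01001-, 011-00, 1-1001, 1-1010, 10-000, 10-011, 101-01, 1010--, 11-100
Minterm coverage:
  m1 ⊆ 000001 [E]
  m6 ⊆ 000110 [E]
  m10 ⊆ -0101- [E]
  m11 ⊆ -0101-,001-11
  m13 ⊆ -01101,0011-1
  m15 ⊆ 0-1111,001-11,0011-1
  m18 ⊆ 01001- [E]
  m19 ⊆ 01001- [E]
  m24 ⊆ 011-00 [E]
  m28 ⊆ -11100,011-00
  m31 ⊆ -11111,0-1111
  m32 ⊆ 10-000 [E]
  m35 ⊆ 10-011 [E]
  m40 ⊆ 10-000,1010--
  m41 ⊆ 1-1001,101-01,1010--
  m42 ⊆ -0101-,1-1010,1010--
  m43 ⊆ -0101-,10-011,1010--
  m45 ⊆ -01101,101-01
  m57 ⊆ 1-1001 [E]
  m58 ⊆ 1-1010 [E]
  m63 ⊆ -11111 [E]
E = {-0101-, -11111, 000001, 000110, 01001-, 011-00, 1-1001, 1-1010, 10-000, 10-011}

10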